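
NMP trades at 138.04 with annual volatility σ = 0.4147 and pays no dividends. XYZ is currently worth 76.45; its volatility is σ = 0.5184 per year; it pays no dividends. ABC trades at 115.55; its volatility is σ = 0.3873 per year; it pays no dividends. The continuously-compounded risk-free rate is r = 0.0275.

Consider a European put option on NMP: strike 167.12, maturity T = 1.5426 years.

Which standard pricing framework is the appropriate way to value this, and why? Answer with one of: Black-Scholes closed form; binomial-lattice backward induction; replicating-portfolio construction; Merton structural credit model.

Key observation: the strike-167.12 put on NMP is European-exercise on a continuously-modelled lognormal underlying, so its value is a single closed-form evaluation.

framework: Black-Scholes closed form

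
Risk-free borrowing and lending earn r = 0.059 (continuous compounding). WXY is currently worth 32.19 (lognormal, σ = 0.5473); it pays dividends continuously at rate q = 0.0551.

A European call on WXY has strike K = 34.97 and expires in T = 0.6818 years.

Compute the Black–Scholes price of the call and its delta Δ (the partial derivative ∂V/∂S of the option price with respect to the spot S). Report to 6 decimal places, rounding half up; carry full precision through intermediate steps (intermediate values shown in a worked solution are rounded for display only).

price = 4.568589
Δ = 0.500209

σ√T = 0.5473·√0.6818 = 0.451912
d₁ = (ln(S/K) + (r−q+σ²/2)T) / (σ√T) = (ln(32.19/34.97) + (0.059−0.0551+0.5473²/2)·0.6818) / 0.451912 = (-0.082835 + 0.104771) / 0.451912 = 0.048542
d₂ = d₁ − σ√T = 0.048542 − 0.451912 = -0.403370
e^{−rT} = 0.960572
e^{−qT} = 0.963130
N(d₁) = 0.519358,  N(d₂) = 0.343338
Call price V = S·e^{−qT}·N(d₁) − K·e^{−rT}·N(d₂) = 16.101723 − 11.533134 = 4.568589
Δ = e^{−qT}·N(d₁) = 0.500209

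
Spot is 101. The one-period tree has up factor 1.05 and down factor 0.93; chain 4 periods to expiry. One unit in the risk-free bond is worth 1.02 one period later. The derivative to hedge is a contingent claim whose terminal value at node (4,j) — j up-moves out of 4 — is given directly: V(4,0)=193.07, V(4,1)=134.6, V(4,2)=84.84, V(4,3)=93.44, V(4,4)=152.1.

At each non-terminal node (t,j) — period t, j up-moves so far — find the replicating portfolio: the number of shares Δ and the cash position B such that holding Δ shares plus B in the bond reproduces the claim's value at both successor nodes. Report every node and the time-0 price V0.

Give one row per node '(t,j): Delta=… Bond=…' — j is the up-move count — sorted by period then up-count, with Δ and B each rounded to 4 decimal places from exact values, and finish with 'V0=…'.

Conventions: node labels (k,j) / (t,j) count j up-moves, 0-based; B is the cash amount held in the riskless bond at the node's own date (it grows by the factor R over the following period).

(0,0): Delta=1.5911 Bond=-56.7620
(1,0): Delta=-1.4903 Bond=231.5382
(1,1): Delta=2.5008 Bond=-154.3757
(2,0): Delta=-4.8575 Bond=530.3087
(2,1): Delta=-0.4962 Bond=138.1224
(2,2): Delta=3.3857 Bond=-255.9917
(3,0): Delta=-5.9977 Bond=633.5417
(3,1): Delta=-4.5209 Bond=510.0392
(3,2): Delta=0.6920 Bond=17.8333
(3,3): Delta=4.1809 Bond=-354.0931
V0=103.9371

The replicating-portfolio and risk-neutral prices coincide; use p* = (1.02−0.93)/(1.05−0.93) = 0.7500 for the latter.
Expiry values: V(4,0)=193.0700, V(4,1)=134.6000, V(4,2)=84.8400, V(4,3)=93.4400, V(4,4)=152.1000
Node (3,0) S=81.2401: V=(p*·134.6000+(1−p*)·193.0700)/1.02=146.2917; Δ=(134.6000−193.0700)/(85.3021−75.5533)=-5.9977; B=V−Δ·S=633.5417
Node (3,1) S=91.7226: V=(p*·84.8400+(1−p*)·134.6000)/1.02=95.3725; Δ=(84.8400−134.6000)/(96.3088−85.3021)=-4.5209; B=V−Δ·S=510.0392
Node (3,2) S=103.5578: V=(p*·93.4400+(1−p*)·84.8400)/1.02=89.5000; Δ=(93.4400−84.8400)/(108.7357−96.3088)=0.6920; B=V−Δ·S=17.8333
Node (3,3) S=116.9201: V=(p*·152.1000+(1−p*)·93.4400)/1.02=134.7402; Δ=(152.1000−93.4400)/(122.7661−108.7357)=4.1809; B=V−Δ·S=-354.0931
Node (2,0) S=87.3549: V=(p*·95.3725+(1−p*)·146.2917)/1.02=105.9827; Δ=(95.3725−146.2917)/(91.7226−81.2401)=-4.8575; B=V−Δ·S=530.3087
Node (2,1) S=98.6265: V=(p*·89.5000+(1−p*)·95.3725)/1.02=89.1844; Δ=(89.5000−95.3725)/(103.5578−91.7226)=-0.4962; B=V−Δ·S=138.1224
Node (2,2) S=111.3525: V=(p*·134.7402+(1−p*)·89.5000)/1.02=121.0099; Δ=(134.7402−89.5000)/(116.9201−103.5578)=3.3857; B=V−Δ·S=-255.9917
Node (1,0) S=93.9300: V=(p*·89.1844+(1−p*)·105.9827)/1.02=91.5529; Δ=(89.1844−105.9827)/(98.6265−87.3549)=-1.4903; B=V−Δ·S=231.5382
Node (1,1) S=106.0500: V=(p*·121.0099+(1−p*)·89.1844)/1.02=110.8368; Δ=(121.0099−89.1844)/(111.3525−98.6265)=2.5008; B=V−Δ·S=-154.3757
Node (0,0) S=101.0000: V=(p*·110.8368+(1−p*)·91.5529)/1.02=103.9371; Δ=(110.8368−91.5529)/(106.0500−93.9300)=1.5911; B=V−Δ·S=-56.7620
Sanity check at the root: Δ(0,0)·S0 + B(0,0) reproduces V0 = 103.9371.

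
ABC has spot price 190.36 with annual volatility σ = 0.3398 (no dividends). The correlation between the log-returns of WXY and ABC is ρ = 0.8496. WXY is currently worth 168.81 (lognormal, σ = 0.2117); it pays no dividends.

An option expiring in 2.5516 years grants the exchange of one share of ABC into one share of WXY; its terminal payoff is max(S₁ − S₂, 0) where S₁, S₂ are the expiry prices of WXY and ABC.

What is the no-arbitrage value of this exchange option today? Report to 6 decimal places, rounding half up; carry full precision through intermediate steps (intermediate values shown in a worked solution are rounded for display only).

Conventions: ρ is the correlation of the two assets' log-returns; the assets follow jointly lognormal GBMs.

σ_eff = √(σ₁² + σ₂² − 2ρσ₁σ₂) = √(0.2117² + 0.3398² − 2·0.8496·0.2117·0.3398) = 0.195059
d₁ = (ln(S₁/S₂) + (q₂ − q₁ + σ_eff²/2)T) / (σ_eff√T) = (ln(168.81/190.36) + (0.0 − 0.0 + 0.019024)·2.5516) / 0.311581 = -0.229801
d₂ = d₁ − σ_eff√T = -0.229801 − 0.311581 = -0.541382
N(d₁) = 0.409123,  N(d₂) = 0.294122
V = S₁·e^{−q₁T}·N(d₁) − S₂·e^{−q₂T}·N(d₂) = 69.064079 − 55.989064 = 13.075015
Key observation: pricing in ABC-units makes this a unit-strike call on the ratio S₁/S₂ — the risk-free rate cancels and cannot affect the value.

exchange price = 13.075015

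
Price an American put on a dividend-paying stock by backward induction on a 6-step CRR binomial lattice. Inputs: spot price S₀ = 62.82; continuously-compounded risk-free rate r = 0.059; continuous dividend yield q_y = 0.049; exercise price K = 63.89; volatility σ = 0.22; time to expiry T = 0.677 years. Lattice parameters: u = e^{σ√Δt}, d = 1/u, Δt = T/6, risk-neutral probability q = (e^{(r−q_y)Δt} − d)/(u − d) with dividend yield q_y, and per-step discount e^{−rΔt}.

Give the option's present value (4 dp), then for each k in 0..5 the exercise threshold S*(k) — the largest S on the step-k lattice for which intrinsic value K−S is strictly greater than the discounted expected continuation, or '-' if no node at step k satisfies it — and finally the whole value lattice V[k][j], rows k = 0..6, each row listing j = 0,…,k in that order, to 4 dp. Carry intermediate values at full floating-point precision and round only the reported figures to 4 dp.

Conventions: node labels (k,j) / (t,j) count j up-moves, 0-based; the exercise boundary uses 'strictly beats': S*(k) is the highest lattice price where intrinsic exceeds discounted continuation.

price = 4.8068
boundary = - - - 50.3287 54.1888 58.3450
tree:
4.8068
7.0576 2.5219
10.0004 4.0809 0.9284
13.5613 6.4183 1.6956 0.1398
17.1465 9.7012 3.0776 0.2755 0.0000
20.4763 13.5613 5.5450 0.5430 0.0000 0.0000
23.5688 17.1465 9.7012 1.0700 0.0000 0.0000 0.0000

params: Δt=0.11283 u=1.07670 d=0.92877 q=0.48917 e^(-rΔt)=0.99336
t_6 payoffs: 23.5688 17.1465 9.7012 1.0700 0.0000 0.0000 0.0000
t_5: node(5,0) S=43.4137 payoff=20.4763 vs cont=20.2917 → 20.4763 [stop]  node(5,1) S=50.3287 payoff=13.5613 vs cont=13.4149 → 13.5613 [stop]  node(5,2) S=58.3450 payoff=5.5450 vs cont=5.4428 → 5.5450 [stop]  node(5,3) S=67.6382 payoff=0.0000 vs cont=0.5430 → 0.5430 [wait]  node(5,4) S=78.4116 payoff=0.0000 vs cont=0.0000 → 0.0000 [wait]  node(5,5) S=90.9010 payoff=0.0000 vs cont=0.0000 → 0.0000 [wait]  ⇒ S*(5)=58.3450
t_4: node(4,0) S=46.7435 payoff=17.1465 vs cont=16.9803 → 17.1465 [stop]  node(4,1) S=54.1888 payoff=9.7012 vs cont=9.5760 → 9.7012 [stop]  node(4,2) S=62.8200 payoff=1.0700 vs cont=3.0776 → 3.0776 [wait]  node(4,3) S=72.8260 payoff=0.0000 vs cont=0.2755 → 0.2755 [wait]  node(4,4) S=84.4257 payoff=0.0000 vs cont=0.0000 → 0.0000 [wait]  ⇒ S*(4)=54.1888
t_3: node(3,0) S=50.3287 payoff=13.5613 vs cont=13.4149 → 13.5613 [stop]  node(3,1) S=58.3450 payoff=5.5450 vs cont=6.4183 → 6.4183 [wait]  node(3,2) S=67.6382 payoff=0.0000 vs cont=1.6956 → 1.6956 [wait]  node(3,3) S=78.4116 payoff=0.0000 vs cont=0.1398 → 0.1398 [wait]  ⇒ S*(3)=50.3287
t_2: node(2,0) S=54.1888 payoff=9.7012 vs cont=10.0004 → 10.0004 [wait]  node(2,1) S=62.8200 payoff=1.0700 vs cont=4.0809 → 4.0809 [wait]  node(2,2) S=72.8260 payoff=0.0000 vs cont=0.9284 → 0.9284 [wait]  ⇒ S*(2)=-
t_1: node(1,0) S=58.3450 payoff=5.5450 vs cont=7.0576 → 7.0576 [wait]  node(1,1) S=67.6382 payoff=0.0000 vs cont=2.5219 → 2.5219 [wait]  ⇒ S*(1)=-
t_0: node(0,0) S=62.8200 payoff=1.0700 vs cont=4.8068 → 4.8068 [wait]  ⇒ S*(0)=-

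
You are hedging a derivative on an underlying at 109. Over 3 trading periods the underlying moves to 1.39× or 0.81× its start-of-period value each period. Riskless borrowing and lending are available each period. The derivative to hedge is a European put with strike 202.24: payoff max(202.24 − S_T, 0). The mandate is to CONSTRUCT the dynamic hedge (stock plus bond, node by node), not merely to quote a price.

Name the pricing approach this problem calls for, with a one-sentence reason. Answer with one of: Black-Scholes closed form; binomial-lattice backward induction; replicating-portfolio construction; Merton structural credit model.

Key observation: a price alone would not answer the question — the per-node share/bond construction on the spot-109, 1.39/0.81 tree is required, and only the replicating-portfolio method yields it.

framework: replicating-portfolio construction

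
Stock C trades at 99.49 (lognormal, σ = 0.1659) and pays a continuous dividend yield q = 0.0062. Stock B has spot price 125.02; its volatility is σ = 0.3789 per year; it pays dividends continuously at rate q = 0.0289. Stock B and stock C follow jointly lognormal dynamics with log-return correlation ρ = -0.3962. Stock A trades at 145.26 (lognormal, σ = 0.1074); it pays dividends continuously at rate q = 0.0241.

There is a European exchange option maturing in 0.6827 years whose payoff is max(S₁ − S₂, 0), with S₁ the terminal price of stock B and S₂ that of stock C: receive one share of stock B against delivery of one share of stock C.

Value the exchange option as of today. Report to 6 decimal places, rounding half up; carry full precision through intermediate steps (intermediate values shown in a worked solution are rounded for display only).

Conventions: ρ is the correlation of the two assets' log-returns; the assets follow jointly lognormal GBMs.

σ_eff = √(σ₁² + σ₂² − 2ρσ₁σ₂) = √(0.3789² + 0.1659² − 2·-0.3962·0.3789·0.1659) = 0.469998
d₁ = (ln(S₁/S₂) + (q₂ − q₁ + σ_eff²/2)T) / (σ_eff√T) = (ln(125.02/99.49) + (0.0062 − 0.0289 + 0.110449)·0.6827) / 0.388339 = 0.742452
d₂ = d₁ − σ_eff√T = 0.742452 − 0.388339 = 0.354113
N(d₁) = 0.771093,  N(d₂) = 0.638373
V = S₁·e^{−q₁T}·N(d₁) − S₂·e^{−q₂T}·N(d₂) = 94.518692 − 63.243459 = 31.275233
Key observation: no risk-free rate is needed — with the second asset as numeraire the exchange option is a call on the ratio S₁/S₂, and r cancels out of the value.

exchange price = 31.275233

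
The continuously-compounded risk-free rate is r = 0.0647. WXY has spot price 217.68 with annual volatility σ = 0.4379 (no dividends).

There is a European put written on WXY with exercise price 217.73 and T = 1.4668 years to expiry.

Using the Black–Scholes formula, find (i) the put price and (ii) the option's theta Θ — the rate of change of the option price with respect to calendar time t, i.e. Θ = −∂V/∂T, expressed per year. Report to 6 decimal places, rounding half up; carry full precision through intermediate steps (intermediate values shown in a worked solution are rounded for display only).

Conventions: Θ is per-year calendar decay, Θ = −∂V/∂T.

price = 34.308829
Θ = -7.379672

σ√T = 0.4379·√1.4668 = 0.530347
d₁ = (ln(S/K) + (r+σ²/2)T) / (σ√T) = (ln(217.68/217.73) + (0.0647+0.4379²/2)·1.4668) / 0.530347 = (-0.000230 + 0.235536) / 0.530347 = 0.443684
d₂ = d₁ − σ√T = 0.443684 − 0.530347 = -0.086664
e^{−rT} = 0.909462
N(−d₁) = 0.328636,  N(−d₂) = 0.534531
Put price V = K·e^{−rT}·N(−d₂) − S·N(−d₁) = 105.846239 − 71.537410 = 34.308829
φ(d₁) = (1/√(2π))·e^{−d₁²/2} = 0.361546
Θ = −S·φ(d₁)·σ/(2√T) + r·K·e^{−rT}·N(−d₂) = −14.227924 + 6.848252 = -7.379672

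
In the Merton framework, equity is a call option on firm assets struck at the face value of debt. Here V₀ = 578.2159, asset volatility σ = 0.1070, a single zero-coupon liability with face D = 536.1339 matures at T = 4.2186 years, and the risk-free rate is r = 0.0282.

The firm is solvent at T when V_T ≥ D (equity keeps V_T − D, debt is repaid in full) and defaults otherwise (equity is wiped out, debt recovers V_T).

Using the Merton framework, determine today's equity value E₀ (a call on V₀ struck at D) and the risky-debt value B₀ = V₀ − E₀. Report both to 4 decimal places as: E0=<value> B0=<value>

With assets at 578.2159 and a single debt payment of 536.1339 at 4.2186 years:
d₁ = [ln(V₀/D) + (r + σ²/2)T] / (σ√T)
   = [ln(578.2159/536.1339) + (0.0282 + 0.5·0.1070²)·4.2186] / (0.1070·√4.2186)
   = [0.075563 + 0.143114] / 0.219770 = 0.995029
d₂ = d₁ − σ√T = 0.995029 − 0.219770 = 0.775259
N(d₁) = 0.840139,  N(d₂) = 0.780907,  e^(−rT) = 0.887839
E₀ = V₀·N(d₁) − D·e^(−rT)·N(d₂)
   = 578.2159·0.840139 − 536.1339·0.887839·0.780907 = 114.069484
B₀ = V₀ − E₀ = 578.2159 − 114.069484 = 464.146416

E0=114.0695 B0=464.1464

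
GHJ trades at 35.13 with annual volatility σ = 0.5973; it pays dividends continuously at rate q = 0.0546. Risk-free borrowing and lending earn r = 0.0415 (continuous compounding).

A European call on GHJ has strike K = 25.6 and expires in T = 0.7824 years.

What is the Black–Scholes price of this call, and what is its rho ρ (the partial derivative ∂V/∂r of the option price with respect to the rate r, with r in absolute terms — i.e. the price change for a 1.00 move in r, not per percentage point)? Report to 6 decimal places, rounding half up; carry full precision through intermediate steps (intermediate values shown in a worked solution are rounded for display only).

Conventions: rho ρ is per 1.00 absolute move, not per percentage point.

σ√T = 0.5973·√0.7824 = 0.528332
d₁ = (ln(S/K) + (r−q+σ²/2)T) / (σ√T) = (ln(35.13/25.6) + (0.0415−0.0546+0.5973²/2)·0.7824) / 0.528332 = (0.316463 + 0.129318) / 0.528332 = 0.843752
d₂ = d₁ − σ√T = 0.843752 − 0.528332 = 0.315420
e^{−rT} = 0.968052
e^{−qT} = 0.958181
N(d₁) = 0.800596,  N(d₂) = 0.623778
Call price V = S·e^{−qT}·N(d₁) − K·e^{−rT}·N(d₂) = 26.948765 − 15.458558 = 11.490207
ρ = K·T·e^{−rT}·N(d₂) = 12.094776

price = 11.490207
ρ = 12.094776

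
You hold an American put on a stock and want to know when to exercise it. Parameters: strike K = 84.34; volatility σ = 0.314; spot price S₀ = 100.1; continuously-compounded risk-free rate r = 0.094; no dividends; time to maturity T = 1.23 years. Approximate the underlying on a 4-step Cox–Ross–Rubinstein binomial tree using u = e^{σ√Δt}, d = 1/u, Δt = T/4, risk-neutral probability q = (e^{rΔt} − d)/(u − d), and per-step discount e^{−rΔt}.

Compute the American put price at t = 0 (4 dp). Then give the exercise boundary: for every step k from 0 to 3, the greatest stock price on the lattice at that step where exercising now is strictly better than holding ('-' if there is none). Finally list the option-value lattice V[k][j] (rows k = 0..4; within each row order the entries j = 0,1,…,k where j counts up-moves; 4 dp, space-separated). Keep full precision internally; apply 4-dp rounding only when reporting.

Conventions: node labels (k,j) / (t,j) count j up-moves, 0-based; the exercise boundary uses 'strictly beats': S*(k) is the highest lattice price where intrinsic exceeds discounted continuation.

price = 4.1410
boundary = - - - 59.3710
tree:
4.1410
7.8419 1.2177
14.3556 2.7270 0.0000
24.9690 6.1071 0.0000 0.0000
34.4568 13.6767 0.0000 0.0000 0.0000

Δt=0.30750  u=1.19020  d=0.84019  q=0.54037  discount=0.97151
step 4 (expiry): payoffs max(K−S,0) = 34.4568 13.6767 0.0000 0.0000 0.0000
step 3: (k=3,j=0): S=59.3710, K−S=24.9690, hold=22.5661 ⇒ V=24.9690 exercise | (k=3,j=1): S=84.1035, K−S=0.2365, hold=6.1071 ⇒ V=6.1071 continue | (k=3,j=2): S=119.1390, K−S=0.0000, hold=0.0000 ⇒ V=0.0000 continue | (k=3,j=3): S=168.7695, K−S=0.0000, hold=0.0000 ⇒ V=0.0000 continue  boundary S*=59.3710
step 2: (k=2,j=0): S=70.6633, K−S=13.6767, hold=14.3556 ⇒ V=14.3556 continue | (k=2,j=1): S=100.1000, K−S=0.0000, hold=2.7270 ⇒ V=2.7270 continue | (k=2,j=2): S=141.7993, K−S=0.0000, hold=0.0000 ⇒ V=0.0000 continue  boundary S*=-
step 1: (k=1,j=0): S=84.1035, K−S=0.2365, hold=7.8419 ⇒ V=7.8419 continue | (k=1,j=1): S=119.1390, K−S=0.0000, hold=1.2177 ⇒ V=1.2177 continue  boundary S*=-
step 0: (k=0,j=0): S=100.1000, K−S=0.0000, hold=4.1410 ⇒ V=4.1410 continue  boundary S*=-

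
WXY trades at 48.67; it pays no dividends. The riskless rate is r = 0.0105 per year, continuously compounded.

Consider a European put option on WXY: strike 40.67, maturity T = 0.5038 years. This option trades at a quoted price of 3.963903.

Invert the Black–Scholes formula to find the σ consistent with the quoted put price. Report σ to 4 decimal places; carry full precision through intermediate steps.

sigma = 0.5886

At σ = 0.5886 the Black–Scholes value reproduces the quote:
σ√T = 0.5886·√0.5038 = 0.417782
d₁ = (ln(S/K) + (r+σ²/2)T) / (σ√T) = (ln(48.67/40.67) + (0.0105+0.5886²/2)·0.5038) / 0.417782 = (0.179572 + 0.092561) / 0.417782 = 0.651376
d₂ = d₁ − σ√T = 0.651376 − 0.417782 = 0.233594
e^{−rT} = 0.994724
N(−d₁) = 0.257402,  N(−d₂) = 0.407650
V = K·e^{−rT}·N(−d₂) − S·N(−d₁) = 16.491660 − 12.527757 = 3.963903 (matching the quote); vega is positive throughout, so no other σ reproduces this price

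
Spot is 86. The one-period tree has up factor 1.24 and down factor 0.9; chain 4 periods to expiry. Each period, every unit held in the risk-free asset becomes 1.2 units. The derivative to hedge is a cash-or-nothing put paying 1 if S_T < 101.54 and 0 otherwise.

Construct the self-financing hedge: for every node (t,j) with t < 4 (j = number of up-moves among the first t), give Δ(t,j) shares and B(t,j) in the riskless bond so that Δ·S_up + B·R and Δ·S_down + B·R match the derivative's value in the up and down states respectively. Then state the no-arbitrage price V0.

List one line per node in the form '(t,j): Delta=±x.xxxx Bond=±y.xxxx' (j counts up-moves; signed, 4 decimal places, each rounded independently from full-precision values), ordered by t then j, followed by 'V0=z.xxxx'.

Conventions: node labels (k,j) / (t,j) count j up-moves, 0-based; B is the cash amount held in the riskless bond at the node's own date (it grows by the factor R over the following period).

(0,0): Delta=-0.0007 Bond=0.0652
(1,0): Delta=-0.0055 Bond=0.4462
(1,1): Delta=-0.0003 Bond=0.0292
(2,0): Delta=-0.0310 Bond=2.3164
(2,1): Delta=-0.0030 Bond=0.2980
(2,2): Delta=0.0000 Bond=0.0000
(3,0): Delta=0.0000 Bond=0.8333
(3,1): Delta=-0.0340 Bond=3.0392
(3,2): Delta=0.0000 Bond=0.0000
(3,3): Delta=0.0000 Bond=0.0000
V0=0.0029

No-arbitrage ⇒ martingale measure with p* = (R−d)/(u−d) = 0.8824.
Terminal payoffs: V(4,0)=1.0000, V(4,1)=1.0000, V(4,2)=0.0000, V(4,3)=0.0000, V(4,4)=0.0000
  t=3,j=0: stock 62.6940 → up 77.7406 (V=1.0000), down 56.4246 (V=1.0000). Price 0.8333; hedge Δ=0.0000, bond B=0.8333.
  t=3,j=1: stock 86.3784 → up 107.1092 (V=0.0000), down 77.7406 (V=1.0000). Price 0.0980; hedge Δ=-0.0340, bond B=3.0392.
  t=3,j=2: stock 119.0102 → up 147.5727 (V=0.0000), down 107.1092 (V=0.0000). Price 0.0000; hedge Δ=0.0000, bond B=0.0000.
  t=3,j=3: stock 163.9697 → up 203.3224 (V=0.0000), down 147.5727 (V=0.0000). Price 0.0000; hedge Δ=0.0000, bond B=0.0000.
  t=2,j=0: stock 69.6600 → up 86.3784 (V=0.0980), down 62.6940 (V=0.8333). Price 0.1538; hedge Δ=-0.0310, bond B=2.3164.
  t=2,j=1: stock 95.9760 → up 119.0102 (V=0.0000), down 86.3784 (V=0.0980). Price 0.0096; hedge Δ=-0.0030, bond B=0.2980.
  t=2,j=2: stock 132.2336 → up 163.9697 (V=0.0000), down 119.0102 (V=0.0000). Price 0.0000; hedge Δ=0.0000, bond B=0.0000.
  t=1,j=0: stock 77.4000 → up 95.9760 (V=0.0096), down 69.6600 (V=0.1538). Price 0.0221; hedge Δ=-0.0055, bond B=0.4462.
  t=1,j=1: stock 106.6400 → up 132.2336 (V=0.0000), down 95.9760 (V=0.0096). Price 0.0009; hedge Δ=-0.0003, bond B=0.0292.
  t=0,j=0: stock 86.0000 → up 106.6400 (V=0.0009), down 77.4000 (V=0.0221). Price 0.0029; hedge Δ=-0.0007, bond B=0.0652.
Verification: the root portfolio costs Δ(0,0)·S0 + B(0,0) = 0.0029, matching V0.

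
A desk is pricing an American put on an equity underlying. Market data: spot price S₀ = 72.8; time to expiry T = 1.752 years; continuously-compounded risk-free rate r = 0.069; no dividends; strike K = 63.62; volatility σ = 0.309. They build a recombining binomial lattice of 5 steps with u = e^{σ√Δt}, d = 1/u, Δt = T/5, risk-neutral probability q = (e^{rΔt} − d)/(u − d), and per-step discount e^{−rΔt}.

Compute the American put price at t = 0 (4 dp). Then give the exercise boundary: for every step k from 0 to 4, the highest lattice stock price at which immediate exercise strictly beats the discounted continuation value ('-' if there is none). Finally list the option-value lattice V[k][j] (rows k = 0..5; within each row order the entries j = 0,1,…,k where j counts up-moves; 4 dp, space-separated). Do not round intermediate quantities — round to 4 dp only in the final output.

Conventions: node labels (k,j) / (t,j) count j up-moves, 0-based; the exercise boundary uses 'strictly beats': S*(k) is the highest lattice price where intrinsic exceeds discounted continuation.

price = 4.7267
boundary = - - - 42.0552 50.4960
tree:
4.7267
8.1414 1.8084
13.5665 3.5347 0.3057
21.5648 6.8480 0.6537 0.0000
28.5947 13.1240 1.3978 0.0000 0.0000
34.4495 21.5648 2.9891 0.0000 0.0000 0.0000

Δt=0.35040, u=1.20071, d=0.83284, q=0.52092, disc=e^(-rΔt)=0.97611
k=5 terminal: V=max(K-S,0) → 34.4495 21.5648 2.9891 0.0000 0.0000 0.0000
k=4: j=0 S=35.0253 intr=28.5947 cont=27.0750 V=28.5947[EX]; j=1 S=50.4960 intr=13.1240 cont=11.6043 V=13.1240[EX]; j=2 S=72.8000 intr=0.0000 cont=1.3978 V=1.3978[hold]; j=3 S=104.9557 intr=0.0000 cont=0.0000 V=0.0000[hold]; j=4 S=151.3146 intr=0.0000 cont=0.0000 V=0.0000[hold]  S*(4)=50.4960
k=3: j=0 S=42.0552 intr=21.5648 cont=20.0451 V=21.5648[EX]; j=1 S=60.6309 intr=2.9891 cont=6.8480 V=6.8480[hold]; j=2 S=87.4115 intr=0.0000 cont=0.6537 V=0.6537[hold]; j=3 S=126.0212 intr=0.0000 cont=0.0000 V=0.0000[hold]  S*(3)=42.0552
k=2: j=0 S=50.4960 intr=13.1240 cont=13.5665 V=13.5665[hold]; j=1 S=72.8000 intr=0.0000 cont=3.5347 V=3.5347[hold]; j=2 S=104.9557 intr=0.0000 cont=0.3057 V=0.3057[hold]  S*(2)=-
k=1: j=0 S=60.6309 intr=2.9891 cont=8.1414 V=8.1414[hold]; j=1 S=87.4115 intr=0.0000 cont=1.8084 V=1.8084[hold]  S*(1)=-
k=0: j=0 S=72.8000 intr=0.0000 cont=4.7267 V=4.7267[hold]  S*(0)=-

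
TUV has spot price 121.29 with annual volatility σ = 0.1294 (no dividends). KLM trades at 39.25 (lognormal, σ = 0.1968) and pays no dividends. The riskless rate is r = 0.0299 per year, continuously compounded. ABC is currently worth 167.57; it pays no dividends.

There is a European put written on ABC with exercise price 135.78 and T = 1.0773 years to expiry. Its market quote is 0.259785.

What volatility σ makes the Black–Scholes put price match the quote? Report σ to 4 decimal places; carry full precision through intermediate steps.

sigma = 0.1277

At σ = 0.1277 the Black–Scholes value reproduces the quote:
σ√T = 0.1277·√1.0773 = 0.132544
d₁ = (ln(S/K) + (r+σ²/2)T) / (σ√T) = (ln(167.57/135.78) + (0.0299+0.1277²/2)·1.0773) / 0.132544 = (0.210365 + 0.040995) / 0.132544 = 1.896434
d₂ = d₁ − σ√T = 1.896434 − 0.132544 = 1.763890
e^{−rT} = 0.968302
N(−d₁) = 0.028951,  N(−d₂) = 0.038875
V = K·e^{−rT}·N(−d₂) − S·N(−d₁) = 5.111163 − 4.851378 = 0.259785 (the quoted price), and the Black–Scholes price is strictly increasing in σ, so σ is unique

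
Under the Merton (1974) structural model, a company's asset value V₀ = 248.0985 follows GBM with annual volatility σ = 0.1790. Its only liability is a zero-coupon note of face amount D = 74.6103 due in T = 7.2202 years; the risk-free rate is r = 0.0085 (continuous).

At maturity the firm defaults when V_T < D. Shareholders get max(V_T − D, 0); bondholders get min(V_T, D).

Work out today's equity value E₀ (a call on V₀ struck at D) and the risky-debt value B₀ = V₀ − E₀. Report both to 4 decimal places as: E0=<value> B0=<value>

E0=178.0130 B0=70.0855

With assets at 248.0985 and a single debt payment of 74.6103 at 7.2202 years:
d₁ = [ln(V₀/D) + (r + σ²/2)T] / (σ√T)
   = [ln(248.0985/74.6103) + (0.0085 + 0.5·0.1790²)·7.2202] / (0.1790·√7.2202)
   = [1.201547 + 0.177043] / 0.480981 = 2.866207
d₂ = d₁ − σ√T = 2.866207 − 0.480981 = 2.385226
N(d₁) = 0.997923,  N(d₂) = 0.991466,  e^(−rT) = 0.940474
E₀ = V₀·N(d₁) − D·e^(−rT)·N(d₂)
   = 248.0985·0.997923 − 74.6103·0.940474·0.991466 = 178.012998
B₀ = V₀ − E₀ = 248.0985 − 178.012998 = 70.085502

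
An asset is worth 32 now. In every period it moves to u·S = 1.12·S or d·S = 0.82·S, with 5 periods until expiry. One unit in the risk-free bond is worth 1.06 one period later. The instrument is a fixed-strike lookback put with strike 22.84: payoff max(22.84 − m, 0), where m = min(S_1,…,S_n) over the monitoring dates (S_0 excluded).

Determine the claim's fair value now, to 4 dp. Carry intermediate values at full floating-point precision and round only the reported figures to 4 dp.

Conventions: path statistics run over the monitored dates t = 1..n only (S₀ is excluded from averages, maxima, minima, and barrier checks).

Risk-neutral up-probability p* = (R−d)/(u−d) = (1.06−0.82)/(1.12−0.82) = 0.8000; the claim prices as the p*-weighted sum of path payoffs discounted by R^5.
Enumerate all 2^5 = 32 price paths (U = up ×1.12, D = down ×0.82); each path with k up-moves has probability p*^k·(1−p*)^(5−k).
DDDDD: m=11.8637, payoff=10.9763, prob=0.000320
UDDDD: m=16.2040, payoff=6.6360, prob=0.001280
DUDDD: m=16.2040, payoff=6.6360, prob=0.001280
UUDDD: m=22.1324, payoff=0.7076, prob=0.005120
DDUDD: m=16.2040, payoff=6.6360, prob=0.001280
UDUDD: m=22.1324, payoff=0.7076, prob=0.005120
DUUDD: m=22.1324, payoff=0.7076, prob=0.005120
UUUDD: m=30.2296, payoff=0.0000, prob=0.020480
DDDUD: m=16.2040, payoff=6.6360, prob=0.001280
UDDUD: m=22.1324, payoff=0.7076, prob=0.005120
DUDUD: m=22.1324, payoff=0.7076, prob=0.005120
UUDUD: m=30.2296, payoff=0.0000, prob=0.020480
DDUUD: m=21.5168, payoff=1.3232, prob=0.005120
UDUUD: m=29.3888, payoff=0.0000, prob=0.020480
DUUUD: m=26.2400, payoff=0.0000, prob=0.020480
UUUUD: m=35.8400, payoff=0.0000, prob=0.081920
DDDDU: m=14.4679, payoff=8.3721, prob=0.001280
UDDDU: m=19.7610, payoff=3.0790, prob=0.005120
DUDDU: m=19.7610, payoff=3.0790, prob=0.005120
UUDDU: m=26.9907, payoff=0.0000, prob=0.020480
DDUDU: m=19.7610, payoff=3.0790, prob=0.005120
UDUDU: m=26.9907, payoff=0.0000, prob=0.020480
DUUDU: m=26.2400, payoff=0.0000, prob=0.020480
UUUDU: m=35.8400, payoff=0.0000, prob=0.081920
DDDUU: m=17.6438, payoff=5.1962, prob=0.005120
UDDUU: m=24.0988, payoff=0.0000, prob=0.020480
DUDUU: m=24.0988, payoff=0.0000, prob=0.020480
UUDUU: m=32.9155, payoff=0.0000, prob=0.081920
DDUUU: m=21.5168, payoff=1.3232, prob=0.020480
UDUUU: m=29.3888, payoff=0.0000, prob=0.081920
DUUUU: m=26.2400, payoff=0.0000, prob=0.081920
UUUUU: m=35.8400, payoff=0.0000, prob=0.327680
Price = Σ prob·payoff / R^5 = 0.174092 / 1.338226 = 0.1301

price = 0.1301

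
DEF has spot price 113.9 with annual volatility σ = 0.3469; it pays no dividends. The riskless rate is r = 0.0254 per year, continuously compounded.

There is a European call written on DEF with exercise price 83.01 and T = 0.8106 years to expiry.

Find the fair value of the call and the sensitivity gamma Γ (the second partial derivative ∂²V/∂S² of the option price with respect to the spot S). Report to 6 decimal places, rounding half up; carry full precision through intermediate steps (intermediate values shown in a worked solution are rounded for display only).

σ√T = 0.3469·√0.8106 = 0.312326
d₁ = (ln(S/K) + (r+σ²/2)T) / (σ√T) = (ln(113.9/83.01) + (0.0254+0.3469²/2)·0.8106) / 0.312326 = (0.316360 + 0.069363) / 0.312326 = 1.235002
d₂ = d₁ − σ√T = 1.235002 − 0.312326 = 0.922676
e^{−rT} = 0.979621
N(d₁) = 0.891585,  N(d₂) = 0.821912
Call price V = S·N(d₁) − K·e^{−rT}·N(d₂) = 101.551540 − 66.836537 = 34.715003
φ(d₁) = (1/√(2π))·e^{−d₁²/2} = 0.186085
Γ = φ(d₁) / (S·σ·√T) = 0.005231

price = 34.715003
Γ = 0.005231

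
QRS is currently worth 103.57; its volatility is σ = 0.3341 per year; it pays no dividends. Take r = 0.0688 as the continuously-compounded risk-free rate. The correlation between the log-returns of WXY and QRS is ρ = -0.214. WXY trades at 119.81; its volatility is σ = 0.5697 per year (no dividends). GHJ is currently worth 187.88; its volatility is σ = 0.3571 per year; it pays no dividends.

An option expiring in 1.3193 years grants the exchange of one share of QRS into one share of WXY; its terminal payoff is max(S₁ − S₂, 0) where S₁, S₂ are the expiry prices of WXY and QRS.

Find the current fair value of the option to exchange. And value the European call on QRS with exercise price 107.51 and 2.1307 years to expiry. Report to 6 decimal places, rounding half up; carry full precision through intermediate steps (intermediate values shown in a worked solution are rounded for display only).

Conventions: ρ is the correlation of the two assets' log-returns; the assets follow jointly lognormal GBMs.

exchange price = 44.443580
price(QRS call K=107.51) = 24.742509

σ_eff = √(σ₁² + σ₂² − 2ρσ₁σ₂) = √(0.5697² + 0.3341² − 2·-0.214·0.5697·0.3341) = 0.719476
d₁ = (ln(S₁/S₂) + (q₂ − q₁ + σ_eff²/2)T) / (σ_eff√T) = (ln(119.81/103.57) + (0.0 − 0.0 + 0.258823)·1.3193) / 0.826395 = 0.589456
d₂ = d₁ − σ_eff√T = 0.589456 − 0.826395 = -0.236939
N(d₁) = 0.722222,  N(d₂) = 0.406352
V = S₁·e^{−q₁T}·N(d₁) − S₂·e^{−q₂T}·N(d₂) = 86.529470 − 42.085890 = 44.443580
[vanilla: QRS call K=107.51]
σ√T = 0.3341·√2.1307 = 0.487683
d₁ = (ln(S/K) + (r+σ²/2)T) / (σ√T) = (ln(103.57/107.51) + (0.0688+0.3341²/2)·2.1307) / 0.487683 = (-0.037336 + 0.265510) / 0.487683 = 0.467872
d₂ = d₁ − σ√T = 0.467872 − 0.487683 = -0.019811
e^{−rT} = 0.863646
N(d₁) = 0.680062,  N(d₂) = 0.492097
price = S·N(d₁) − K·e^{−rT}·N(d₂) = 70.434025 − 45.691517 = 24.742509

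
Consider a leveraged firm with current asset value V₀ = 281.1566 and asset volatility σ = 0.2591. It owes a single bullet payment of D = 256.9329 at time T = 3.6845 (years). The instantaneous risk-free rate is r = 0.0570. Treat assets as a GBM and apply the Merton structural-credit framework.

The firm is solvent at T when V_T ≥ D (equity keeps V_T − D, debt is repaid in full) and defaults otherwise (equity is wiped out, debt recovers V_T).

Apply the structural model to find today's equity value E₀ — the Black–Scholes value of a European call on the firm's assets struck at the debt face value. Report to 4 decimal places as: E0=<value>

E0=92.7472

Apply the equity-as-call identities (strike 256.9329, horizon 3.6845 years):
d₁ = [ln(V₀/D) + (r + σ²/2)T] / (σ√T)
   = [ln(281.1566/256.9329) + (0.0570 + 0.5·0.2591²)·3.6845] / (0.2591·√3.6845)
   = [0.090097 + 0.333692] / 0.497344 = 0.852104
d₂ = d₁ − σ√T = 0.852104 − 0.497344 = 0.354760
N(d₁) = 0.802922,  N(d₂) = 0.638615,  e^(−rT) = 0.810571
E₀ = V₀·N(d₁) − D·e^(−rT)·N(d₂)
   = 281.1566·0.802922 − 256.9329·0.810571·0.638615 = 92.747243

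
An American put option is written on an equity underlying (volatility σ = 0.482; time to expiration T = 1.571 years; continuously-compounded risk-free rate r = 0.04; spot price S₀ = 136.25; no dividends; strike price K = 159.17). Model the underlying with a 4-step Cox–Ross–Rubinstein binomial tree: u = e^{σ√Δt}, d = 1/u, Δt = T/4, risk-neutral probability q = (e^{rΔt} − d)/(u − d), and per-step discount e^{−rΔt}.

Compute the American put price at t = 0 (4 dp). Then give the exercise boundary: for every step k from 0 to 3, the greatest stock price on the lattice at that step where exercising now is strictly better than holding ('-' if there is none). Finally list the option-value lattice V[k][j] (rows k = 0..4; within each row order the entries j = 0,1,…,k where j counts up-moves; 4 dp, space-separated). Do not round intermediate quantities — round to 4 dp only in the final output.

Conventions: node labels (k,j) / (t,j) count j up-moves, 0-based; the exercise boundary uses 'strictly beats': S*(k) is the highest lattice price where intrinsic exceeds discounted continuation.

price = 43.8698
boundary = - - 74.4669 100.7279
tree:
43.8698
62.2509 23.0233
84.7031 37.0914 6.6977
104.1175 58.4421 12.3899 0.0000
118.4704 84.7031 22.9200 0.0000 0.0000

Δt=0.39275, u=1.35265, d=0.73929, q=0.45087, disc=e^(-rΔt)=0.98441
k=4 terminal: V=max(K-S,0) → 118.4704 84.7031 22.9200 0.0000 0.0000
k=3: j=0 S=55.0525 intr=104.1175 cont=101.6365 V=104.1175[EX]; j=1 S=100.7279 intr=58.4421 cont=55.9610 V=58.4421[EX]; j=2 S=184.2991 intr=0.0000 cont=12.3899 V=12.3899[hold]; j=3 S=337.2068 intr=0.0000 cont=0.0000 V=0.0000[hold]  S*(3)=100.7279
k=2: j=0 S=74.4669 intr=84.7031 cont=82.2221 V=84.7031[EX]; j=1 S=136.2500 intr=22.9200 cont=37.0914 V=37.0914[hold]; j=2 S=249.2928 intr=0.0000 cont=6.6977 V=6.6977[hold]  S*(2)=74.4669
k=1: j=0 S=100.7279 intr=58.4421 cont=62.2509 V=62.2509[hold]; j=1 S=184.2991 intr=0.0000 cont=23.0233 V=23.0233[hold]  S*(1)=-
k=0: j=0 S=136.2500 intr=22.9200 cont=43.8698 V=43.8698[hold]  S*(0)=-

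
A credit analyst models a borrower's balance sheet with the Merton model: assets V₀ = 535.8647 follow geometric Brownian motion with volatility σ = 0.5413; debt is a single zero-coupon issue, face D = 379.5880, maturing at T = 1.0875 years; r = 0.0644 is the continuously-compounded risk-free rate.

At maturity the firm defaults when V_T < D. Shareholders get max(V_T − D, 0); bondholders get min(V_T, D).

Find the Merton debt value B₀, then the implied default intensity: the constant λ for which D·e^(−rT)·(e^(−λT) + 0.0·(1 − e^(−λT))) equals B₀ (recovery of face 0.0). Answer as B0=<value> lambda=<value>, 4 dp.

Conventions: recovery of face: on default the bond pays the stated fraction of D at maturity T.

B0=321.5646 lambda=0.0881

Apply the equity-as-call identities (strike 379.5880, horizon 1.0875 years):
d₁ = [ln(V₀/D) + (r + σ²/2)T] / (σ√T)
   = [ln(535.8647/379.5880) + (0.0644 + 0.5·0.5413²)·1.0875] / (0.5413·√1.0875)
   = [0.344795 + 0.229357] / 0.564485 = 1.017125
d₂ = d₁ − σ√T = 1.017125 − 0.564485 = 0.452640
N(d₁) = 0.845453,  N(d₂) = 0.674596,  e^(−rT) = 0.932361
E₀ = V₀·N(d₁) − D·e^(−rT)·N(d₂)
   = 535.8647·0.845453 − 379.5880·0.932361·0.674596 = 214.300093
B₀ = V₀ − E₀ = 535.8647 − 214.300093 = 321.564607
e^(−λT) = (B₀·e^(rT)/D − 0)/(1 − 0) = (321.5646·1.072546/379.5880 − 0)/1 = 0.90859757
λ = −ln(0.90859757)/1.0875 = 0.088141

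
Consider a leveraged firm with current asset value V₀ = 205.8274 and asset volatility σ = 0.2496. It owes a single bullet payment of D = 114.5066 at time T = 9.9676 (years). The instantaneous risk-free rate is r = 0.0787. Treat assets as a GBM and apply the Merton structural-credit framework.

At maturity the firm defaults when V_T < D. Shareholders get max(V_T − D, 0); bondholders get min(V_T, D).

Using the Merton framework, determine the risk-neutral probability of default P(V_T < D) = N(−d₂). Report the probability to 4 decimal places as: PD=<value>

PD=0.0892

Apply the equity-as-call identities (strike 114.5066, horizon 9.9676 years):
d₁ = [ln(V₀/D) + (r + σ²/2)T] / (σ√T)
   = [ln(205.8274/114.5066) + (0.0787 + 0.5·0.2496²)·9.9676] / (0.2496·√9.9676)
   = [0.586405 + 1.094942] / 0.788025 = 2.133622
d₂ = d₁ − σ√T = 2.133622 − 0.788025 = 1.345597
risk-neutral PD = N(−d₂) = N(-1.345597) = 0.089216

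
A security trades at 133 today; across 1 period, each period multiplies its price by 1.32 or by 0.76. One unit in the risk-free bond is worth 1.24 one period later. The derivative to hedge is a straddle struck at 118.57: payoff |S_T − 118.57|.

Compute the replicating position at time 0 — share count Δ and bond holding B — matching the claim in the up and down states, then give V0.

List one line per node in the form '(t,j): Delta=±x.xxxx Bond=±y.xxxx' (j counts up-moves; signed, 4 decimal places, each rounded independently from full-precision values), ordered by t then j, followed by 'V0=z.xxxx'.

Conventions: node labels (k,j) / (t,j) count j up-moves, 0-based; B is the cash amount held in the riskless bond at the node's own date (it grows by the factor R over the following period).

(0,0): Delta=0.5303 Bond=-29.1267
V0=41.4090

Under the risk-neutral measure, an up-move has probability p* = (R−d)/(u−d) = 0.8571 and values discount at R = 1.24.
Payoffs at expiry: V(1,0)=17.4900, V(1,1)=56.9900
  t=0,j=0: stock 133.0000 → up 175.5600 (V=56.9900), down 101.0800 (V=17.4900). Price 41.4090; hedge Δ=0.5303, bond B=-29.1267.
Sanity check at the root: Δ(0,0)·S0 + B(0,0) reproduces V0 = 41.4090.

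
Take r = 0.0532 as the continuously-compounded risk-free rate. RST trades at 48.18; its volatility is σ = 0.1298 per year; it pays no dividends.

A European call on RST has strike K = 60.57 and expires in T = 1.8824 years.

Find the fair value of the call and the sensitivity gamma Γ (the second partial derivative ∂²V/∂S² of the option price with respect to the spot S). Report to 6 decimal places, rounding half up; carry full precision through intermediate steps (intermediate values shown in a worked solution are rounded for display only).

σ√T = 0.1298·√1.8824 = 0.178086
d₁ = (ln(S/K) + (r+σ²/2)T) / (σ√T) = (ln(48.18/60.57) + (0.0532+0.1298²/2)·1.8824) / 0.178086 = (-0.228856 + 0.116001) / 0.178086 = -0.633708
d₂ = d₁ − σ√T = -0.633708 − 0.178086 = -0.811794
e^{−rT} = 0.904707
N(d₁) = 0.263136,  N(d₂) = 0.208455
Call price V = S·N(d₁) − K·e^{−rT}·N(d₂) = 12.677885 − 11.422941 = 1.254944
φ(d₁) = (1/√(2π))·e^{−d₁²/2} = 0.326368
Γ = φ(d₁) / (S·σ·√T) = 0.038037

price = 1.254944
Γ = 0.038037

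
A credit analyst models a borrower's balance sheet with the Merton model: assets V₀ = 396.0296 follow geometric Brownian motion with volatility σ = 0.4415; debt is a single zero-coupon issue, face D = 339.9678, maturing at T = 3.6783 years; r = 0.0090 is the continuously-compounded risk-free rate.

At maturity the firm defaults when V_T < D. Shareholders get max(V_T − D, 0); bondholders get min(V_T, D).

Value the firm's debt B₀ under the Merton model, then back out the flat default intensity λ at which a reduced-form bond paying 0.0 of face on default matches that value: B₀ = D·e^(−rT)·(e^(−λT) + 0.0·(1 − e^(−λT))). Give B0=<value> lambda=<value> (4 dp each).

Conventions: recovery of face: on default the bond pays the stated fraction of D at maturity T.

Apply the equity-as-call identities (strike 339.9678, horizon 3.6783 years):
d₁ = [ln(V₀/D) + (r + σ²/2)T] / (σ√T)
   = [ln(396.0296/339.9678) + (0.0090 + 0.5·0.4415²)·3.6783] / (0.4415·√3.6783)
   = [0.152638 + 0.391596] / 0.846748 = 0.642734
d₂ = d₁ − σ√T = 0.642734 − 0.846748 = -0.204014
N(d₁) = 0.739802,  N(d₂) = 0.419171,  e^(−rT) = 0.967437
E₀ = V₀·N(d₁) − D·e^(−rT)·N(d₂)
   = 396.0296·0.739802 − 339.9678·0.967437·0.419171 = 155.118981
B₀ = V₀ − E₀ = 396.0296 − 155.118981 = 240.910619
e^(−λT) = (B₀·e^(rT)/D − 0)/(1 − 0) = (240.9106·1.033659/339.9678 − 0)/1 = 0.73247923
λ = −ln(0.73247923)/3.6783 = 0.084637

B0=240.9106 lambda=0.0846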